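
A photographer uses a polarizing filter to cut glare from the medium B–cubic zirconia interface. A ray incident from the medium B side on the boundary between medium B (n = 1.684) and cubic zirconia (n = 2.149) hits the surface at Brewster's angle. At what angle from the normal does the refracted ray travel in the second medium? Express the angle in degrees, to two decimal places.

θ_t ≈ 38.08°

tan θ_B = n₂/n₁ = 2.149/1.684 = 1.2761, so θ_B = 51.92°.
At Brewster's angle the reflected and refracted rays are perpendicular, so θ_t = 90° − θ_B = 90° − 51.92° = 38.08°.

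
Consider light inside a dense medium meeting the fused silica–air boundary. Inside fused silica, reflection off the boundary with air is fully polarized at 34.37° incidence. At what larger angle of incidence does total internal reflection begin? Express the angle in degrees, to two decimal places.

tan θ_B = n₂/n₁ = tan 34.37° = 0.6839.
Total internal reflection: sin θ_c = n₂/n₁ = 0.6839.
θ_c = arcsin(0.6839) = 43.15°.

θ_c ≈ 43.15°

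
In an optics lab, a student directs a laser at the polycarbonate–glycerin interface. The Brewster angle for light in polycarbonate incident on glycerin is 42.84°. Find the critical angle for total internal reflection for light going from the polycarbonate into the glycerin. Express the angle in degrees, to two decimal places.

θ_c ≈ 68.02°

tan θ_B = n₂/n₁ = tan 42.84° = 0.9273.
Total internal reflection: sin θ_c = n₂/n₁ = 0.9273.
θ_c = arcsin(0.9273) = 68.02°.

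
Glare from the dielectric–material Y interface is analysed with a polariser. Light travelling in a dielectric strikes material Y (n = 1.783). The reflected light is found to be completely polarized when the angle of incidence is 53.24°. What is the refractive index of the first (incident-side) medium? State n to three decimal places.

At Brewster's angle, tan θ_B = n₂/n₁ with n₁ on the incident side (a dielectric) and n₂ on the transmitted side (material Y).
n₁ = n₂ / tan θ_B = 1.783 / tan 53.24° = 1.332.

n ≈ 1.332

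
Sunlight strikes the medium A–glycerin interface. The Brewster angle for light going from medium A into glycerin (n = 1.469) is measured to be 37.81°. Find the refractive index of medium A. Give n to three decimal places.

n ≈ 1.893

Brewster's law: tan θ_B = n₂/n₁ (light incident in medium A, refracted into glycerin).
n₁ = n₂ / tan θ_B = 1.469 / tan 37.81° = 1.893.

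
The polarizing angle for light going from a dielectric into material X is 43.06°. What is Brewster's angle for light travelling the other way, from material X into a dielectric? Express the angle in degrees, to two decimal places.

tan θ_B' = n₁/n₂ = 1/tan θ_B, so θ_B' = 90° − θ_B.
θ_B' = 90° − 43.06° = 46.94°.

θ_B' ≈ 46.94°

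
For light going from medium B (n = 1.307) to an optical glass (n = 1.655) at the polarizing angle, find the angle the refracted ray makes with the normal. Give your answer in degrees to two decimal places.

tan θ_B = n₂/n₁ = 1.655/1.307 = 1.2663, so θ_B = 51.70°.
Since θ_B + θ_t = 90° at Brewster incidence, θ_t = 90° − 51.70° = 38.30°.

θ_t ≈ 38.30°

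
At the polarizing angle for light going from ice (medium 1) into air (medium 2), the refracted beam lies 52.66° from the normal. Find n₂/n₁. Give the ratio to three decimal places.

At Brewster incidence θ_B = 90° − θ_t = 90° − 52.66° = 37.34°.
tan θ_B = n₂/n₁, so n₂/n₁ = tan 37.34° = 0.763.

n₂/n₁ ≈ 0.763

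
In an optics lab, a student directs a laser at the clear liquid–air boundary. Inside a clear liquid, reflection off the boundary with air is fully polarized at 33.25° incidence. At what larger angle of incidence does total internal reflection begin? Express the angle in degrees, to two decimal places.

From Brewster, n₂/n₁ = tan θ_B = tan 33.25° = 0.6556.
Then sin θ_c = n₂/n₁ = 0.6556, so θ_c = arcsin 0.6556 = 40.97°.

θ_c ≈ 40.97°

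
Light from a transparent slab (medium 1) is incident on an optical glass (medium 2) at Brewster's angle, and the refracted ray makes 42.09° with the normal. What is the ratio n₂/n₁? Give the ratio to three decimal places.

At Brewster incidence θ_B = 90° − θ_t = 90° − 42.09° = 47.91°.
tan θ_B = n₂/n₁, so n₂/n₁ = tan 47.91° = 1.107.

n₂/n₁ ≈ 1.107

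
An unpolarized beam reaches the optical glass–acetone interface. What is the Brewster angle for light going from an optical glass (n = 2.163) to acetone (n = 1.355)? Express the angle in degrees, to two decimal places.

Here n₂/n₁ = 1.355/2.163 = 0.6264, and Brewster's law gives tan θ_B = n₂/n₁.
θ_B = arctan(0.6264) = 32.06°.

θ_B ≈ 32.06°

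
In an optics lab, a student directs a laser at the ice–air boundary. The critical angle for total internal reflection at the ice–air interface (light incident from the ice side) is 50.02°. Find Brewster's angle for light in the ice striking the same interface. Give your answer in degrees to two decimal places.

θ_B ≈ 37.46°

n₂/n₁ = sin θ_c = sin 50.02° = 0.7663.
tan θ_B equals the same ratio, so θ_B = arctan(0.7663) = 37.46°.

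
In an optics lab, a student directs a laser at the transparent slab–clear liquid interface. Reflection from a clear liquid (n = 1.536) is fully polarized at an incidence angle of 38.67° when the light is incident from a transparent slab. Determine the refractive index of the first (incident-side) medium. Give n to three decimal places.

n ≈ 1.919

Full polarization of the reflected beam means tan θ_B = n₂/n₁, where n₁ is the incident medium (a transparent slab).
n₁ = n₂ / tan θ_B = 1.536 / tan 38.67° = 1.919.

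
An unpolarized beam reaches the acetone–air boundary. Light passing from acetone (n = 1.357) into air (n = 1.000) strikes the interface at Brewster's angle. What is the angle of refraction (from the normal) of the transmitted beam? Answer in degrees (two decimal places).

tan θ_B = n₂/n₁ = 1.000/1.357 = 0.7369, so θ_B = 36.39°.
At Brewster's angle the reflected and refracted rays are perpendicular, so θ_t = 90° − θ_B = 90° − 36.39° = 53.61°.

θ_t ≈ 53.61°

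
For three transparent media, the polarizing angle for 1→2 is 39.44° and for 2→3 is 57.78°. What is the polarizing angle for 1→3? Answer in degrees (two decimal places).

Each Brewster angle gives a ratio: n₂/n₁ = tan 39.44° = 0.8226, n₃/n₂ = tan 57.78° = 1.5867.
So n₃/n₁ = (n₂/n₁)(n₃/n₂) = 0.8226 × 1.5867 = 1.3052.
θ_B(1→3) = arctan(1.3052) = 52.54°.

θ_B ≈ 52.54°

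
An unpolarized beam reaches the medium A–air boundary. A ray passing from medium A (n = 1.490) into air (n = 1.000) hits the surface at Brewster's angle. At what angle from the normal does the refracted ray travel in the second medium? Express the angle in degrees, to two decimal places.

θ_B = arctan(n₂/n₁) = arctan(1.000/1.490) = 33.87°.
Since θ_B + θ_t = 90° at Brewster incidence, θ_t = 90° − 33.87° = 56.13°.

θ_t ≈ 56.13°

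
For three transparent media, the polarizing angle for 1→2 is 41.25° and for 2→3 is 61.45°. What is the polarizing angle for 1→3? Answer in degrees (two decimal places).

n₂/n₁ = tan 41.25° = 0.8770 and n₃/n₂ = tan 61.45° = 1.8379.
So n₃/n₁ = (n₂/n₁)(n₃/n₂) = 0.8770 × 1.8379 = 1.6118.
θ_B(1→3) = arctan(1.6118) = 58.18°.

θ_B ≈ 58.18°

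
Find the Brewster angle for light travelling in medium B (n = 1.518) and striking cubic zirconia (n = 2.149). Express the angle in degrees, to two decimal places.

θ_B ≈ 54.76°

Here n₂/n₁ = 2.149/1.518 = 1.4157, and Brewster's law gives tan θ_B = n₂/n₁.
θ_B = arctan(1.4157) = 54.76°.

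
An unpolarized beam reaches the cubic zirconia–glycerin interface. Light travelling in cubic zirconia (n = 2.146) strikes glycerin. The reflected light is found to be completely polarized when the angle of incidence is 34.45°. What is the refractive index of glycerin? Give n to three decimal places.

n ≈ 1.472

Brewster's law: tan θ_B = n₂/n₁ (light incident in cubic zirconia, refracted into glycerin).
n₂ = n₁ tan θ_B = 2.146 × tan 34.45° = 1.472.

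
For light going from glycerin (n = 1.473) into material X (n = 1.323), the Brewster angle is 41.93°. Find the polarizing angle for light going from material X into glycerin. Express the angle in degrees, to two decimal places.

θ_B' ≈ 48.07°

Reversing the direction swaps n₁ and n₂, so tan θ_B' = 1/tan θ_B and θ_B' = 90° − θ_B.
Hence θ_B' = 90° − 41.93° = 48.07°.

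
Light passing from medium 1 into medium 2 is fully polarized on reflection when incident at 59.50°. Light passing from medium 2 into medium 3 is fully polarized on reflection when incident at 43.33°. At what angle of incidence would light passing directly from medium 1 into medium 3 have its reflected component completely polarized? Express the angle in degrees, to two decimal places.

θ_B ≈ 58.02°

Each Brewster angle gives a ratio: n₂/n₁ = tan 59.50° = 1.6977, n₃/n₂ = tan 43.33° = 0.9433.
Multiplying, n₃/n₁ = 1.6977 × 0.9433 = 1.6015, and θ_B(1→3) = arctan 1.6015 = 58.02°.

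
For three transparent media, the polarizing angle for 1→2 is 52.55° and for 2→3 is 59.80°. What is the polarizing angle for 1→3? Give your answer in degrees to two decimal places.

θ_B ≈ 65.97°

n₂/n₁ = tan 52.55° = 1.3056 and n₃/n₂ = tan 59.80° = 1.7182.
Multiplying, n₃/n₁ = 1.3056 × 1.7182 = 2.2432, and θ_B(1→3) = arctan 2.2432 = 65.97°.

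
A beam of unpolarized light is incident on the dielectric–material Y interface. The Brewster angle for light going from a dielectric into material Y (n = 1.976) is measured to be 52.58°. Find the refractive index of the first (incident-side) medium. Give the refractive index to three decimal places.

At the Brewster angle, tan θ_B = n₂/n₁ with n₁ on the incident side (a dielectric) and n₂ on the transmitted side (material Y).
n₁ = n₂ / tan θ_B = 1.976 / tan 52.58° = 1.512.

n ≈ 1.512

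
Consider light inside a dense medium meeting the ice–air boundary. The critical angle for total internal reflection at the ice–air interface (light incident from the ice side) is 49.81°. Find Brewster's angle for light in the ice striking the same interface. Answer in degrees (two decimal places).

n₂/n₁ = sin θ_c = sin 49.81° = 0.7639.
tan θ_B equals the same ratio, so θ_B = arctan(0.7639) = 37.38°.

θ_B ≈ 37.38°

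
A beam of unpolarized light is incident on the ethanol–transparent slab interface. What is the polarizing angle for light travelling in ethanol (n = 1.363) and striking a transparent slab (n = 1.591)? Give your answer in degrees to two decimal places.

At Brewster's angle the reflected and refracted rays are perpendicular, which with Snell's law gives tan θ_B = n₂/n₁.
tan θ_B = n₂/n₁ = 1.591/1.363 = 1.1673. Taking the arctangent, θ_B = 49.41°.

θ_B ≈ 49.41°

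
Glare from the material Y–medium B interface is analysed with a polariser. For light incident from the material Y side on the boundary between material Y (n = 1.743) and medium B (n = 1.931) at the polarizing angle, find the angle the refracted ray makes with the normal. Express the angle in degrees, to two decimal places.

θ_t ≈ 42.07°

tan θ_B = n₂/n₁ = 1.931/1.743 = 1.1079, so θ_B = 47.93°.
The refracted ray is perpendicular to the reflected ray, so θ_t = 90° − θ_B = 42.07°.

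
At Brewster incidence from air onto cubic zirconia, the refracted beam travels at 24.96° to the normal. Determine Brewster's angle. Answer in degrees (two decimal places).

θ_B ≈ 65.04°

Since the reflected and refracted rays are at right angles at the polarizing angle, θ_B + θ_t = 90°.
So θ_B = 90° − θ_t = 90° − 24.96° = 65.04°.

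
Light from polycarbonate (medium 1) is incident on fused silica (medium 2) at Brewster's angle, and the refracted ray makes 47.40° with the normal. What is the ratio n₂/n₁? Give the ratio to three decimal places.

n₂/n₁ ≈ 0.920

θ_B + θ_t = 90°, so θ_B = 90° − 47.40° = 42.60°.
Then n₂/n₁ = tan θ_B = tan 42.60° = 0.920.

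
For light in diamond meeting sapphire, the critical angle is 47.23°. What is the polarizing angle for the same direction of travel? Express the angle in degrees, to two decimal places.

θ_B ≈ 36.28°

n₂/n₁ = sin θ_c = sin 47.23° = 0.7341.
tan θ_B equals the same ratio, so θ_B = arctan(0.7341) = 36.28°.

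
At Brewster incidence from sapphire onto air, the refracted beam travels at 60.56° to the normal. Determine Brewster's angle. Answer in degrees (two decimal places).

Since the reflected and refracted rays are at right angles at the polarizing angle, θ_B + θ_t = 90°.
θ_B = 90° − 60.56° = 29.44°.

θ_B ≈ 29.44°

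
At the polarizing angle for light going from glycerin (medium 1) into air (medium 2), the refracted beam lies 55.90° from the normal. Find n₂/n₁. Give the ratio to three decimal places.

θ_B + θ_t = 90°, so θ_B = 90° − 55.90° = 34.10°.
Then n₂/n₁ = tan θ_B = tan 34.10° = 0.677.

n₂/n₁ ≈ 0.677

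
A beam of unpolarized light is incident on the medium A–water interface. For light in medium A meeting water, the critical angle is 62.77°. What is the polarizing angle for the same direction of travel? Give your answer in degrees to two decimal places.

θ_B ≈ 41.64°

n₂/n₁ = sin θ_c = sin 62.77° = 0.8892.
tan θ_B equals the same ratio, so θ_B = arctan(0.8892) = 41.64°.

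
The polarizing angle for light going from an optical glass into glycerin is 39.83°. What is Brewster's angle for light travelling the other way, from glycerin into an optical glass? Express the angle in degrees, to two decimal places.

The two Brewster angles are complementary: θ_B' = 90° − θ_B = 90° − 39.83° = 50.17°.

θ_B' ≈ 50.17°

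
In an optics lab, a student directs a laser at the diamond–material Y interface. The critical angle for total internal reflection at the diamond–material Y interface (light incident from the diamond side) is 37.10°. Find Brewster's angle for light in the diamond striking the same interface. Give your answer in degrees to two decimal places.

θ_B ≈ 31.10°

At the critical angle sin θ_c = n₂/n₁, giving n₂/n₁ = sin 37.10° = 0.6032.
Then tan θ_B = n₂/n₁ = 0.6032, so θ_B = arctan 0.6032 = 31.10°.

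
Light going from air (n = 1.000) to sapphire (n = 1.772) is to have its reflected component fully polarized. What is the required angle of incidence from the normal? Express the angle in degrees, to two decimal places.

Brewster's condition: tan θ_B = n₂/n₁ = 1.772/1.000 = 1.7720. Taking the arctangent, θ_B = 60.56°.

θ_B ≈ 60.56°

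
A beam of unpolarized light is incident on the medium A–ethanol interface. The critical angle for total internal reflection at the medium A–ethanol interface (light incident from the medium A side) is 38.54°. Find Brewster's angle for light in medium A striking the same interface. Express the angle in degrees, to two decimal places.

θ_B ≈ 31.93°

sin θ_c = n₂/n₁, so n₂/n₁ = sin 38.54° = 0.6231.
Brewster: tan θ_B = n₂/n₁ = 0.6231.
θ_B = arctan(0.6231) = 31.93°.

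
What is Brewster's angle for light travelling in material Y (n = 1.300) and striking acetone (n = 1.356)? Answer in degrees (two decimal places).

θ_B ≈ 46.21°

The reflected p-component vanishes when tan θ_B = n₂/n₁.
Here n₂/n₁ = 1.356/1.300 = 1.0431, and Brewster's law gives tan θ_B = n₂/n₁.
θ_B = arctan(1.0431) = 46.21°.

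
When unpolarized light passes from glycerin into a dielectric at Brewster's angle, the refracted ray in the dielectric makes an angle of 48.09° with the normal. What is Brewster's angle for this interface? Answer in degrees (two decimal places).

Brewster's condition makes the reflected and refracted beams perpendicular: θ_B + θ_t = 90°.
θ_B = 90° − 48.09° = 41.91°.

θ_B ≈ 41.91°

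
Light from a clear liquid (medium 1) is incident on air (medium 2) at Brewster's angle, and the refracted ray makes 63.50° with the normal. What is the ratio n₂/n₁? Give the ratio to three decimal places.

n₂/n₁ ≈ 0.499

θ_B + θ_t = 90°, so θ_B = 90° − 63.50° = 26.50°.
Then n₂/n₁ = tan θ_B = tan 26.50° = 0.499.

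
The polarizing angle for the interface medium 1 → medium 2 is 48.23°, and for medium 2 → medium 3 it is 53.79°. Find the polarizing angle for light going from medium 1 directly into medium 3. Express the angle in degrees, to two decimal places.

tan θ_B(1→2) = n₂/n₁ = tan 48.23° = 1.1196.
tan θ_B(2→3) = n₃/n₂ = tan 53.79° = 1.3658.
So n₃/n₁ = (n₂/n₁)(n₃/n₂) = 1.1196 × 1.3658 = 1.5292.
θ_B(1→3) = arctan(1.5292) = 56.82°.

θ_B ≈ 56.82°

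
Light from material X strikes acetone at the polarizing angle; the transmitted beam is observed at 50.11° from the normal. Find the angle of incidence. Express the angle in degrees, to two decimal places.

θ_B ≈ 39.89°

At Brewster's angle the reflected and refracted rays are perpendicular, so θ_B + θ_t = 90°.
θ_B = 90° − 50.11° = 39.89°.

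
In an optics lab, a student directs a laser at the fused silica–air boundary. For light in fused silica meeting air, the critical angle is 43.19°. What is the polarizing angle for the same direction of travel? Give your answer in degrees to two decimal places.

sin θ_c = n₂/n₁, so n₂/n₁ = sin 43.19° = 0.6844.
Brewster: tan θ_B = n₂/n₁ = 0.6844.
θ_B = arctan(0.6844) = 34.39°.

θ_B ≈ 34.39°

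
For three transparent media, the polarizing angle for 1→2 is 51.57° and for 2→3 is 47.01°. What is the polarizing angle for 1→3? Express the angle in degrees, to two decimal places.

Each Brewster angle gives a ratio: n₂/n₁ = tan 51.57° = 1.2603, n₃/n₂ = tan 47.01° = 1.0727.
Multiplying, n₃/n₁ = 1.2603 × 1.0727 = 1.3520, and θ_B(1→3) = arctan 1.3520 = 53.51°.

θ_B ≈ 53.51°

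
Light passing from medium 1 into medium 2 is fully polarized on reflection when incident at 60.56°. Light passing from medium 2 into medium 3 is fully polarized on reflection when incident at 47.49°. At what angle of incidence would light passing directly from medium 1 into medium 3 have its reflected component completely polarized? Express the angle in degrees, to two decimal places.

Each Brewster angle gives a ratio: n₂/n₁ = tan 60.56° = 1.7718, n₃/n₂ = tan 47.49° = 1.0909.
n₃/n₁ = 1.9329. Then tan θ_B(1→3) = n₃/n₁, so θ_B(1→3) = arctan(1.9329) = 62.65°.

θ_B ≈ 62.65°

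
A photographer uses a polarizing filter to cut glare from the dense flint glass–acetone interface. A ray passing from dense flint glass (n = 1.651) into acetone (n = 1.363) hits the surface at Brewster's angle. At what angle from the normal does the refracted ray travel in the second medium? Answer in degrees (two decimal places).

tan θ_B = n₂/n₁ = 1.363/1.651 = 0.8256, so θ_B = 39.54°.
At Brewster's angle the reflected and refracted rays are perpendicular, so θ_t = 90° − θ_B = 90° − 39.54° = 50.46°.

θ_t ≈ 50.46°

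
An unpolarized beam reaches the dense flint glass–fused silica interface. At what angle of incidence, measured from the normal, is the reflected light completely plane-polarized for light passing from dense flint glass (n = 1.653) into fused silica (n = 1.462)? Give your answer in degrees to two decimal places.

θ_B ≈ 41.49°

Here n₂/n₁ = 1.462/1.653 = 0.8845, and Brewster's law gives tan θ_B = n₂/n₁.
θ_B = arctan(0.8845) = 41.49°.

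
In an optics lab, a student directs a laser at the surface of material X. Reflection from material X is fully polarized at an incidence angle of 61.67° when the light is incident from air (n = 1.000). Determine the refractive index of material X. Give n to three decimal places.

Full polarization of the reflected beam means tan θ_B = n₂/n₁, where n₁ is the incident medium (air).
n₂ = n₁ tan θ_B = 1.000 × tan 61.67° = 1.855.

n ≈ 1.855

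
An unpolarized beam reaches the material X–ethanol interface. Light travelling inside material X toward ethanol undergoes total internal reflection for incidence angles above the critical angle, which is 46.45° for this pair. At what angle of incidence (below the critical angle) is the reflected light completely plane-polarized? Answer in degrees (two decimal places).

θ_B ≈ 35.93°

n₂/n₁ = sin θ_c = sin 46.45° = 0.7248.
tan θ_B equals the same ratio, so θ_B = arctan(0.7248) = 35.93°.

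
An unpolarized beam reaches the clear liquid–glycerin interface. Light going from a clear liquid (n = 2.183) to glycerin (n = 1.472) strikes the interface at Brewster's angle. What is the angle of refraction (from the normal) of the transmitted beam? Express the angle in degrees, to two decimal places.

θ_t ≈ 56.01°

First find Brewster's angle: tan θ_B = 1.472/2.183 = 0.6743, giving θ_B = 33.99°.
The refracted ray is perpendicular to the reflected ray, so θ_t = 90° − θ_B = 56.01°.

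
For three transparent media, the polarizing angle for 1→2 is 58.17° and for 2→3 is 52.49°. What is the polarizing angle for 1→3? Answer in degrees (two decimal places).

Each Brewster angle gives a ratio: n₂/n₁ = tan 58.17° = 1.6110, n₃/n₂ = tan 52.49° = 1.3028.
Multiplying, n₃/n₁ = 1.6110 × 1.3028 = 2.0987, and θ_B(1→3) = arctan 2.0987 = 64.52°.

θ_B ≈ 64.52°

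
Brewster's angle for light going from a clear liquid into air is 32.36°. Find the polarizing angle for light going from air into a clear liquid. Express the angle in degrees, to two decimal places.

θ_B' ≈ 57.64°

The two Brewster angles are complementary: θ_B' = 90° − θ_B = 90° − 32.36° = 57.64°.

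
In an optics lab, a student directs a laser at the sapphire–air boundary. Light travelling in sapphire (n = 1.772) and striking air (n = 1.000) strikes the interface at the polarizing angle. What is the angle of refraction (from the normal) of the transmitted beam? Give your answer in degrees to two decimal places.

tan θ_B = n₂/n₁ = 1.000/1.772 = 0.5643, so θ_B = 29.44°.
At Brewster's angle the reflected and refracted rays are perpendicular, so θ_t = 90° − θ_B = 90° − 29.44° = 60.56°.

θ_t ≈ 60.56°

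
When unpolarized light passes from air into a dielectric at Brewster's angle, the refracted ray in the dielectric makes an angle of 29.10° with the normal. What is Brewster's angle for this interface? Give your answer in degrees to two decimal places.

Brewster's condition makes the reflected and refracted beams perpendicular: θ_B + θ_t = 90°.
So θ_B = 90° − θ_t = 90° − 29.10° = 60.90°.

θ_B ≈ 60.90°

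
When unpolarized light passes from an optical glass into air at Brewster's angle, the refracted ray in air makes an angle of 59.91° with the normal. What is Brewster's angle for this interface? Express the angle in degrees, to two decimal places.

Since the reflected and refracted rays are at right angles at the polarizing angle, θ_B + θ_t = 90°.
θ_B = 90° − 59.91° = 30.09°.

θ_B ≈ 30.09°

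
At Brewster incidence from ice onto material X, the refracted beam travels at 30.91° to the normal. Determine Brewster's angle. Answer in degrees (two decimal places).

Brewster's condition makes the reflected and refracted beams perpendicular: θ_B + θ_t = 90°.
θ_B = 90° − 30.91° = 59.09°.

θ_B ≈ 59.09°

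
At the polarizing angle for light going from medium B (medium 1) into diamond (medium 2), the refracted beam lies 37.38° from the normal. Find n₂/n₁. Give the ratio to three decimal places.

θ_B + θ_t = 90°, so θ_B = 90° − 37.38° = 52.62°.
tan θ_B = n₂/n₁, so n₂/n₁ = tan 52.62° = 1.309.

n₂/n₁ ≈ 1.309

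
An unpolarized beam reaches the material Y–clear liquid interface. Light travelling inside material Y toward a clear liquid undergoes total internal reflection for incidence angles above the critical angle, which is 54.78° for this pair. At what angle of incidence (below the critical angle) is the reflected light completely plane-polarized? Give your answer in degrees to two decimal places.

θ_B ≈ 39.25°

sin θ_c = n₂/n₁, so n₂/n₁ = sin 54.78° = 0.8169.
Brewster: tan θ_B = n₂/n₁ = 0.8169.
θ_B = arctan(0.8169) = 39.25°.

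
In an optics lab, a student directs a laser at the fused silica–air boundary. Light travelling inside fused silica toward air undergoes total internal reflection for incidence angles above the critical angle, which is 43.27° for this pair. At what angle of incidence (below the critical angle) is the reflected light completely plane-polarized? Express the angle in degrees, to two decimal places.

θ_B ≈ 34.43°

At the critical angle sin θ_c = n₂/n₁, giving n₂/n₁ = sin 43.27° = 0.6854.
Then tan θ_B = n₂/n₁ = 0.6854, so θ_B = arctan 0.6854 = 34.43°.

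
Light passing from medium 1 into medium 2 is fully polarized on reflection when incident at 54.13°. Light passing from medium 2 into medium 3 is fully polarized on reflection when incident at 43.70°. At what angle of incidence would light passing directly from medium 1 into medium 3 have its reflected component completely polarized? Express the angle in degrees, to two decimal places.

Each Brewster angle gives a ratio: n₂/n₁ = tan 54.13° = 1.3830, n₃/n₂ = tan 43.70° = 0.9556.
Multiplying, n₃/n₁ = 1.3830 × 0.9556 = 1.3216, and θ_B(1→3) = arctan 1.3216 = 52.89°.

θ_B ≈ 52.89°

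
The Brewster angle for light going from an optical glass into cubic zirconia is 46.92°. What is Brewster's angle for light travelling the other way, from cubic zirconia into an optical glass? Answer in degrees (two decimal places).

θ_B' ≈ 43.08°

The two Brewster angles are complementary: θ_B' = 90° − θ_B = 90° − 46.92° = 43.08°.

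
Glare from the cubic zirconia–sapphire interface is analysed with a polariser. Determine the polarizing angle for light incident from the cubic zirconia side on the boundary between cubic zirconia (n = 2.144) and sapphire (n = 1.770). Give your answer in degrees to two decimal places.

At Brewster's angle the reflected and refracted rays are perpendicular, which with Snell's law gives tan θ_B = n₂/n₁.
tan θ_B = n₂/n₁ = 1.770/2.144 = 0.8256.
θ_B = arctan(0.8256) = 39.54°.

θ_B ≈ 39.54°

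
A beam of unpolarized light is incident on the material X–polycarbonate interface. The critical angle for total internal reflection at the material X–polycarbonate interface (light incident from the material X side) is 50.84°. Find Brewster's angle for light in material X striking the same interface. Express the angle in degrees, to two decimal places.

sin θ_c = n₂/n₁, so n₂/n₁ = sin 50.84° = 0.7754.
Brewster: tan θ_B = n₂/n₁ = 0.7754.
θ_B = arctan(0.7754) = 37.79°.

θ_B ≈ 37.79°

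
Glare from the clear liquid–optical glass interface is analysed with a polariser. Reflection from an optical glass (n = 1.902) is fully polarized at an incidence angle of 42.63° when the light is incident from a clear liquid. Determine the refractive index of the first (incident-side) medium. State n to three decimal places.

n ≈ 2.066

Full polarization of the reflected beam means tan θ_B = n₂/n₁, where n₁ is the incident medium (a clear liquid).
n₁ = n₂ / tan θ_B = 1.902 / tan 42.63° = 2.066.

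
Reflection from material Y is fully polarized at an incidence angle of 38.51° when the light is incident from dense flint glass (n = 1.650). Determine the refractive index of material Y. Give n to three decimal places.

n ≈ 1.313

Full polarization of the reflected beam means tan θ_B = n₂/n₁, where n₁ is the incident medium (dense flint glass).
n₂ = n₁ tan θ_B = 1.650 × tan 38.51° = 1.313.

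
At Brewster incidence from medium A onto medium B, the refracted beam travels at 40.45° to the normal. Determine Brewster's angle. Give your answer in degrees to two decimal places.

θ_B ≈ 49.55°

Brewster's condition makes the reflected and refracted beams perpendicular: θ_B + θ_t = 90°.
So θ_B = 90° − θ_t = 90° − 40.45° = 49.55°.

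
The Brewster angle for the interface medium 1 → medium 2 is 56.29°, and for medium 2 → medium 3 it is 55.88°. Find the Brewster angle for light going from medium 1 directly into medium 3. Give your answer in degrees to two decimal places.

n₂/n₁ = tan 56.29° = 1.4989 and n₃/n₂ = tan 55.88° = 1.4759.
So n₃/n₁ = (n₂/n₁)(n₃/n₂) = 1.4989 × 1.4759 = 2.2122.
θ_B(1→3) = arctan(2.2122) = 65.67°.

θ_B ≈ 65.67°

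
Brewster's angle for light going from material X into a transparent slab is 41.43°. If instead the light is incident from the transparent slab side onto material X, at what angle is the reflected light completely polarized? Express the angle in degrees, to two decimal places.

θ_B' ≈ 48.57°

The two Brewster angles are complementary: θ_B' = 90° − θ_B = 90° − 41.43° = 48.57°.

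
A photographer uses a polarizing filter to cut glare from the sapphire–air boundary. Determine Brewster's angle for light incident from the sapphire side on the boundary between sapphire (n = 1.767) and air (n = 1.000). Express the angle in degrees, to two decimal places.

At Brewster's angle the reflected and refracted rays are perpendicular, which with Snell's law gives tan θ_B = n₂/n₁.
Brewster's condition: tan θ_B = n₂/n₁ = 1.000/1.767 = 0.5659. Taking the arctangent, θ_B = 29.51°.

θ_B ≈ 29.51°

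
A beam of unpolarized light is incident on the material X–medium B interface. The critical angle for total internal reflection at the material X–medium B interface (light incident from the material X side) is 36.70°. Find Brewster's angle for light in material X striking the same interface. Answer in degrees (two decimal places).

θ_B ≈ 30.86°

sin θ_c = n₂/n₁, so n₂/n₁ = sin 36.70° = 0.5976.
Brewster: tan θ_B = n₂/n₁ = 0.5976.
θ_B = arctan(0.5976) = 30.86°.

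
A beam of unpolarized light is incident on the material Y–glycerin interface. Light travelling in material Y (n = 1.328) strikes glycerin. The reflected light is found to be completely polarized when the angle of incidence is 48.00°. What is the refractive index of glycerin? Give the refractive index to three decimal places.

n ≈ 1.475

Full polarization of the reflected beam means tan θ_B = n₂/n₁, where n₁ is the incident medium (material Y).
n₂ = n₁ tan θ_B = 1.328 × tan 48.00° = 1.475.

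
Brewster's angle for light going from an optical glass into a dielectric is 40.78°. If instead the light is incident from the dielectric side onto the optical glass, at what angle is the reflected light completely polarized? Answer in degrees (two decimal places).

θ_B' ≈ 49.22°

Reversing the direction swaps n₁ and n₂, so tan θ_B' = 1/tan θ_B and θ_B' = 90° − θ_B.
Hence θ_B' = 90° − 40.78° = 49.22°.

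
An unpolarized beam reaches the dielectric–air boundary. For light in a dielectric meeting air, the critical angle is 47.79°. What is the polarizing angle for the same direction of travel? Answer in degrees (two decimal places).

θ_B ≈ 36.53°

sin θ_c = n₂/n₁, so n₂/n₁ = sin 47.79° = 0.7407.
Brewster: tan θ_B = n₂/n₁ = 0.7407.
θ_B = arctan(0.7407) = 36.53°.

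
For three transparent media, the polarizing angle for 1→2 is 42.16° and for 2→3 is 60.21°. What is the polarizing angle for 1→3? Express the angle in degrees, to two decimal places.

θ_B ≈ 57.70°

Each Brewster angle gives a ratio: n₂/n₁ = tan 42.16° = 0.9055, n₃/n₂ = tan 60.21° = 1.7468.
n₃/n₁ = 1.5817. Then tan θ_B(1→3) = n₃/n₁, so θ_B(1→3) = arctan(1.5817) = 57.70°.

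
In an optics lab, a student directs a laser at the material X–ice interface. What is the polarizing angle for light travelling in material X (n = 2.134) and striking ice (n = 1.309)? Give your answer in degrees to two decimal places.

Brewster's condition: tan θ_B = n₂/n₁ = 1.309/2.134 = 0.6134.
θ_B = arctan(0.6134) = 31.53°.

θ_B ≈ 31.53°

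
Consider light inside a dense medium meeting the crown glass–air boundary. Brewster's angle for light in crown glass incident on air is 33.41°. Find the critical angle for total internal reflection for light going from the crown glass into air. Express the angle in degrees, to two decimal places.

n₂/n₁ = tan 33.41° = 0.6596; the critical angle satisfies sin θ_c = n₂/n₁.
θ_c = arcsin(0.6596) = 41.27°.

θ_c ≈ 41.27°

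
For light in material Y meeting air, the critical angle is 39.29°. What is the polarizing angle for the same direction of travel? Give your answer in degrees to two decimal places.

n₂/n₁ = sin θ_c = sin 39.29° = 0.6332.
tan θ_B equals the same ratio, so θ_B = arctan(0.6332) = 32.34°.

θ_B ≈ 32.34°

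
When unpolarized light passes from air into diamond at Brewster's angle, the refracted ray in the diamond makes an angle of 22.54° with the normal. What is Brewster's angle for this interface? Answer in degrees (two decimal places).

θ_B ≈ 67.46°

Brewster's condition makes the reflected and refracted beams perpendicular: θ_B + θ_t = 90°.
θ_B = 90° − 22.54° = 67.46°.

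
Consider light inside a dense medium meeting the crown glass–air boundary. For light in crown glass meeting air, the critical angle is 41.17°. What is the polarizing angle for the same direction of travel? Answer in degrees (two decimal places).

θ_B ≈ 33.36°

n₂/n₁ = sin θ_c = sin 41.17° = 0.6583.
tan θ_B equals the same ratio, so θ_B = arctan(0.6583) = 33.36°.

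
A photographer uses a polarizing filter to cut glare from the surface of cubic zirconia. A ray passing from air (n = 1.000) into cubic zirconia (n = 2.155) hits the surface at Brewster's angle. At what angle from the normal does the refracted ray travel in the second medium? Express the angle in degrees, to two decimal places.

θ_t ≈ 24.89°

θ_B = arctan(n₂/n₁) = arctan(2.155/1.000) = 65.11°.
At Brewster's angle the reflected and refracted rays are perpendicular, so θ_t = 90° − θ_B = 90° − 65.11° = 24.89°.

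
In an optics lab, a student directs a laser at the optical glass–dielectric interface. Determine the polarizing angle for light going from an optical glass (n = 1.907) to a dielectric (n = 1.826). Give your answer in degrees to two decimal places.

Here n₂/n₁ = 1.826/1.907 = 0.9575, and Brewster's law gives tan θ_B = n₂/n₁.
So θ_B = arctan 0.9575 = 43.76°.

θ_B ≈ 43.76°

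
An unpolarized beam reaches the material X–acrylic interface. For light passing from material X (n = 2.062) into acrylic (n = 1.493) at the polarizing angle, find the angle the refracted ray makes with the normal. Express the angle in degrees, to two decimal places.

θ_t ≈ 54.09°

tan θ_B = n₂/n₁ = 1.493/2.062 = 0.7241, so θ_B = 35.91°.
The refracted ray is perpendicular to the reflected ray, so θ_t = 90° − θ_B = 54.09°.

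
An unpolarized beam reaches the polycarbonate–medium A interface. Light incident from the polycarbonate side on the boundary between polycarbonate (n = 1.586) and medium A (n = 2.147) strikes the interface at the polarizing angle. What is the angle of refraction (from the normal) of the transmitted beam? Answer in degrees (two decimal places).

θ_t ≈ 36.45°

θ_B = arctan(n₂/n₁) = arctan(2.147/1.586) = 53.55°.
Since θ_B + θ_t = 90° at Brewster incidence, θ_t = 90° − 53.55° = 36.45°.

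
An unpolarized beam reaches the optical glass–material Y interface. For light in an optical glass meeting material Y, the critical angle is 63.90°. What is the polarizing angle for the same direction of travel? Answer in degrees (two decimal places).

At the critical angle sin θ_c = n₂/n₁, giving n₂/n₁ = sin 63.90° = 0.8980.
Then tan θ_B = n₂/n₁ = 0.8980, so θ_B = arctan 0.8980 = 41.92°.

θ_B ≈ 41.92°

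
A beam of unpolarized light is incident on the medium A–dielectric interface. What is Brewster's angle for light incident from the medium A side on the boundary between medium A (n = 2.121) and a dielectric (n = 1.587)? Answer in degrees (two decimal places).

At Brewster's angle the reflected and refracted rays are perpendicular, which with Snell's law gives tan θ_B = n₂/n₁.
tan θ_B = n₂/n₁ = 1.587/2.121 = 0.7482. Taking the arctangent, θ_B = 36.81°.

θ_B ≈ 36.81°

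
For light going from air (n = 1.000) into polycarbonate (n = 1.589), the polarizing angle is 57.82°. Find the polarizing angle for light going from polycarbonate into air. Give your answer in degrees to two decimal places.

θ_B' ≈ 32.18°

tan θ_B' = n₁/n₂ = 1/tan θ_B, so θ_B' = 90° − θ_B.
θ_B' = 90° − 57.82° = 32.18°.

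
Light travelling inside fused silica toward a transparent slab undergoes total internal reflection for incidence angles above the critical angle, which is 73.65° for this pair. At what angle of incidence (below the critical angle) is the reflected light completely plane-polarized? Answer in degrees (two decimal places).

θ_B ≈ 43.82°

n₂/n₁ = sin θ_c = sin 73.65° = 0.9596.
tan θ_B equals the same ratio, so θ_B = arctan(0.9596) = 43.82°.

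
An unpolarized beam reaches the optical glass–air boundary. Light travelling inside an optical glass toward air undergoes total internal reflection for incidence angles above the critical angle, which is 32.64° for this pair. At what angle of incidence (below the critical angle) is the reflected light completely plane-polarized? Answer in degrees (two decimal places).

θ_B ≈ 28.34°

sin θ_c = n₂/n₁, so n₂/n₁ = sin 32.64° = 0.5394.
Brewster: tan θ_B = n₂/n₁ = 0.5394.
θ_B = arctan(0.5394) = 28.34°.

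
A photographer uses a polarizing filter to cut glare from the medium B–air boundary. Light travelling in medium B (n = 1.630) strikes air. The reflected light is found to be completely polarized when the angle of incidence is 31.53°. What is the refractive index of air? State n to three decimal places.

At the polarizing angle, tan θ_B = n₂/n₁ with n₁ on the incident side (medium B) and n₂ on the transmitted side (air).
n₂ = n₁ tan θ_B = 1.630 × tan 31.53° = 1.000.

n ≈ 1.000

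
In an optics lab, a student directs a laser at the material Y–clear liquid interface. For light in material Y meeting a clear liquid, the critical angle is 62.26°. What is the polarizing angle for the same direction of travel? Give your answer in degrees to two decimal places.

θ_B ≈ 41.51°

sin θ_c = n₂/n₁, so n₂/n₁ = sin 62.26° = 0.8851.
Brewster: tan θ_B = n₂/n₁ = 0.8851.
θ_B = arctan(0.8851) = 41.51°.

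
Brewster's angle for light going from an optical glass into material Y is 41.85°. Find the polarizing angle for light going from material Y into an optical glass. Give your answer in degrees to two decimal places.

θ_B' ≈ 48.15°

Reversing the direction swaps n₁ and n₂, so tan θ_B' = 1/tan θ_B and θ_B' = 90° − θ_B.
Hence θ_B' = 90° − 41.85° = 48.15°.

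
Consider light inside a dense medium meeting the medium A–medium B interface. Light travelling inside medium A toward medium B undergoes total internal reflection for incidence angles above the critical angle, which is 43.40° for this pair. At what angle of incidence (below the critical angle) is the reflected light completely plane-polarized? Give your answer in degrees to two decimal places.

θ_B ≈ 34.49°

At the critical angle sin θ_c = n₂/n₁, giving n₂/n₁ = sin 43.40° = 0.6871.
Then tan θ_B = n₂/n₁ = 0.6871, so θ_B = arctan 0.6871 = 34.49°.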